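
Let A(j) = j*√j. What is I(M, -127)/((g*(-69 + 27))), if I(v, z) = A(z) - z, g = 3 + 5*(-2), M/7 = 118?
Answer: 127/294 - 127*I*√127/294 ≈ 0.43197 - 4.8681*I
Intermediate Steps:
M = 826 (M = 7*118 = 826)
A(j) = j^(3/2)
g = -7 (g = 3 - 10 = -7)
I(v, z) = z^(3/2) - z
I(M, -127)/((g*(-69 + 27))) = ((-127)^(3/2) - 1*(-127))/((-7*(-69 + 27))) = (-127*I*√127 + 127)/((-7*(-42))) = (127 - 127*I*√127)/294 = (127 - 127*I*√127)*(1/294) = 127/294 - 127*I*√127/294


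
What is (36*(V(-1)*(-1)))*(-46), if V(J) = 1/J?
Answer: -1656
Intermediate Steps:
(36*(V(-1)*(-1)))*(-46) = (36*(-1/(-1)))*(-46) = (36*(-1*(-1)))*(-46) = (36*1)*(-46) = 36*(-46) = -1656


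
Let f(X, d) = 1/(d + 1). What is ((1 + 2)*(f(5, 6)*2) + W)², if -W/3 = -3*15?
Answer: 904401/49 ≈ 18457.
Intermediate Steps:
f(X, d) = 1/(1 + d)
W = 135 (W = -(-9)*15 = -3*(-45) = 135)
((1 + 2)*(f(5, 6)*2) + W)² = ((1 + 2)*(2/(1 + 6)) + 135)² = (3*(2/7) + 135)² = (6/7 + 135)² = (951/7)² = 904401/49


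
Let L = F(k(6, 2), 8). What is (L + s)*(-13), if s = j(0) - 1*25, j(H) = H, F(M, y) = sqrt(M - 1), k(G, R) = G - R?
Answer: 325 - 13*sqrt(3) ≈ 302.48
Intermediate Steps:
F(M, y) = sqrt(-1 + M)
L = sqrt(3) (L = sqrt(-1 + (6 - 1*2)) = sqrt(-1 + (6 - 2)) = sqrt(-1 + 4) = sqrt(3) ≈ 1.7320)
s = -25 (s = 0 - 1*25 = 0 - 25 = -25)
(L + s)*(-13) = (sqrt(3) - 25)*(-13) = (-25 + sqrt(3))*(-13) = 325 - 13*sqrt(3)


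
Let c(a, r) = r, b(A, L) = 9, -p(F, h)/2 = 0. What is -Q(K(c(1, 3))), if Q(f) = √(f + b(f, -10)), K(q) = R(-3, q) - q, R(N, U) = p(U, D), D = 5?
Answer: -√6 ≈ -2.4495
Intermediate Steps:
p(F, h) = 0 (p(F, h) = -2*0 = 0)
R(N, U) = 0
K(q) = -q (K(q) = 0 - q = -q)
Q(f) = √(9 + f) (Q(f) = √(f + 9) = √(9 + f))
-Q(K(c(1, 3))) = -√(9 - 1*3) = -√(9 - 3) = -√6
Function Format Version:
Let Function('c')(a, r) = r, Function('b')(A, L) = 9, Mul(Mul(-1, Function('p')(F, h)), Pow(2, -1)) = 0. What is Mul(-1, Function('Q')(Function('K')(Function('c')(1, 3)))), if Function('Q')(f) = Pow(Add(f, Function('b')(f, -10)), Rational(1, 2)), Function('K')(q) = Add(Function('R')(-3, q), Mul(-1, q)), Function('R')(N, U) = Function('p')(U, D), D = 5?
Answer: Mul(-1, Pow(6, Rational(1, 2))) ≈ -2.4495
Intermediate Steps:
Function('p')(F, h) = 0 (Function('p')(F, h) = Mul(-2, 0) = 0)
Function('R')(N, U) = 0
Function('K')(q) = Mul(-1, q) (Function('K')(q) = Add(0, Mul(-1, q)) = Mul(-1, q))
Function('Q')(f) = Pow(Add(9, f), Rational(1, 2)) (Function('Q')(f) = Pow(Add(f, 9), Rational(1, 2)) = Pow(Add(9, f), Rational(1, 2)))
Mul(-1, Function('Q')(Function('K')(Function('c')(1, 3)))) = Mul(-1, Pow(Add(9, Mul(-1, 3)), Rational(1, 2))) = Mul(-1, Pow(Add(9, -3), Rational(1, 2))) = Mul(-1, Pow(6, Rational(1, 2)))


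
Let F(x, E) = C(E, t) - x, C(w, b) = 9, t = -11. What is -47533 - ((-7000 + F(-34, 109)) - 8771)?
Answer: -31805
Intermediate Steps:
F(x, E) = 9 - x
-47533 - ((-7000 + F(-34, 109)) - 8771) = -47533 - ((-7000 + (9 - 1*(-34))) - 8771) = -47533 - ((-7000 + (9 + 34)) - 8771) = -47533 - ((-7000 + 43) - 8771) = -47533 - (-6957 - 8771) = -47533 - 1*(-15728) = -47533 + 15728 = -31805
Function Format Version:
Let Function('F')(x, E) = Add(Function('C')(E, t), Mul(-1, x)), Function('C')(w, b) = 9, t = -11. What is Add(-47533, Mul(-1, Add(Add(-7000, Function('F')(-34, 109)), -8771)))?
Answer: -31805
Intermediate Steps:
Function('F')(x, E) = Add(9, Mul(-1, x))
Add(-47533, Mul(-1, Add(Add(-7000, Function('F')(-34, 109)), -8771))) = Add(-47533, Mul(-1, Add(Add(-7000, Add(9, Mul(-1, -34))), -8771))) = Add(-47533, Mul(-1, Add(Add(-7000, Add(9, 34)), -8771))) = Add(-47533, Mul(-1, Add(Add(-7000, 43), -8771))) = Add(-47533, Mul(-1, Add(-6957, -8771))) = Add(-47533, Mul(-1, -15728)) = Add(-47533, 15728) = -31805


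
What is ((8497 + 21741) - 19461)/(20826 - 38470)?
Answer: -10777/17644 ≈ -0.61080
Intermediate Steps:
((8497 + 21741) - 19461)/(20826 - 38470) = (30238 - 19461)/(-17644) = 10777*(-1/17644) = -10777/17644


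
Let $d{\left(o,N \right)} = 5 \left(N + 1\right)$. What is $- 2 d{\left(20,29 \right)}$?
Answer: $-300$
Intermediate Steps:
$d{\left(o,N \right)} = 5 + 5 N$ ($d{\left(o,N \right)} = 5 \left(1 + N\right) = 5 + 5 N$)
$- 2 d{\left(20,29 \right)} = - 2 \left(5 + 5 \cdot 29\right) = - 2 \left(5 + 145\right) = \left(-2\right) 150 = -300$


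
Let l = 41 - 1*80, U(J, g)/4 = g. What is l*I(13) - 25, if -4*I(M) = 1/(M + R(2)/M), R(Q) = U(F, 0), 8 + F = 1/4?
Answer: -97/4 ≈ -24.250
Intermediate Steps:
F = -31/4 (F = -8 + 1/4 = -8 + ¼ = -31/4 ≈ -7.7500)
U(J, g) = 4*g
R(Q) = 0 (R(Q) = 4*0 = 0)
l = -39 (l = 41 - 80 = -39)
I(M) = -1/(4*M) (I(M) = -1/(4*(M + 0/M)) = -1/(4*(M + 0)) = -1/(4*M))
l*I(13) - 25 = -(-39)/(4*13) - 25 = -39*(-1/52) - 25 = ¾ - 25 = -97/4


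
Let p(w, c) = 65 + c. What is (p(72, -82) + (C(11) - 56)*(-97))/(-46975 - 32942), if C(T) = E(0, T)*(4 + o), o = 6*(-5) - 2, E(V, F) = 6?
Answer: -7237/26639 ≈ -0.27167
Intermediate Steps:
o = -32 (o = -30 - 2 = -32)
C(T) = -168 (C(T) = 6*(4 - 32) = 6*(-28) = -168)
(p(72, -82) + (C(11) - 56)*(-97))/(-46975 - 32942) = ((65 - 82) + (-168 - 56)*(-97))/(-46975 - 32942) = (-17 - 224*(-97))/(-79917) = (-17 + 21728)*(-1/79917) = 21711*(-1/79917) = -7237/26639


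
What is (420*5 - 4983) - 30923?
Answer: -33806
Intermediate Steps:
(420*5 - 4983) - 30923 = (2100 - 4983) - 30923 = -2883 - 30923 = -33806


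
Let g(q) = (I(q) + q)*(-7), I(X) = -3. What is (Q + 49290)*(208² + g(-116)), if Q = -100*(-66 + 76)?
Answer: 2129444130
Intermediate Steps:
g(q) = 21 - 7*q (g(q) = (-3 + q)*(-7) = 21 - 7*q)
Q = -1000 (Q = -100*10 = -1000)
(Q + 49290)*(208² + g(-116)) = (-1000 + 49290)*(208² + (21 - 7*(-116))) = 48290*(43264 + (21 + 812)) = 48290*(43264 + 833) = 48290*44097 = 2129444130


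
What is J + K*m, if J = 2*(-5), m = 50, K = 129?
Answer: 6440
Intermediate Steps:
J = -10
J + K*m = -10 + 129*50 = -10 + 6450 = 6440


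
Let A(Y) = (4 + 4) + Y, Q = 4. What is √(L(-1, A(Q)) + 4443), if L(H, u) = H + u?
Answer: √4454 ≈ 66.738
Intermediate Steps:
A(Y) = 8 + Y
√(L(-1, A(Q)) + 4443) = √((-1 + (8 + 4)) + 4443) = √((-1 + 12) + 4443) = √(11 + 4443) = √4454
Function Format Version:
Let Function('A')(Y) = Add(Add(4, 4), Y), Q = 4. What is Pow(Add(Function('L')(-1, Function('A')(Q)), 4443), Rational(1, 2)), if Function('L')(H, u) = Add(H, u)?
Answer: Pow(4454, Rational(1, 2)) ≈ 66.738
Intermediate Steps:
Function('A')(Y) = Add(8, Y)
Pow(Add(Function('L')(-1, Function('A')(Q)), 4443), Rational(1, 2)) = Pow(Add(Add(-1, Add(8, 4)), 4443), Rational(1, 2)) = Pow(Add(Add(-1, 12), 4443), Rational(1, 2)) = Pow(Add(11, 4443), Rational(1, 2)) = Pow(4454, Rational(1, 2))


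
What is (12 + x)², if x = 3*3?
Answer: 441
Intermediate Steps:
x = 9
(12 + x)² = (12 + 9)² = 21² = 441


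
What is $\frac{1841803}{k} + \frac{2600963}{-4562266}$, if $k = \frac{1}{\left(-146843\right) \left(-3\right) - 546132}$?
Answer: $- \frac{887360382099366557}{4562266} \approx -1.945 \cdot 10^{11}$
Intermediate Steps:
$k = - \frac{1}{105603}$ ($k = \frac{1}{440529 - 546132} = \frac{1}{-105603} = - \frac{1}{105603} \approx -9.4694 \cdot 10^{-6}$)
$\frac{1841803}{k} + \frac{2600963}{-4562266} = \frac{1841803}{- \frac{1}{105603}} + \frac{2600963}{-4562266} = 1841803 \left(-105603\right) + 2600963 \left(- \frac{1}{4562266}\right) = -194499922209 - \frac{2600963}{4562266} = - \frac{887360382099366557}{4562266}$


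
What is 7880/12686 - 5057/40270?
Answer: 126587249/255432610 ≈ 0.49558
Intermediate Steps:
7880/12686 - 5057/40270 = 7880*(1/12686) - 5057*1/40270 = 3940/6343 - 5057/40270 = 126587249/255432610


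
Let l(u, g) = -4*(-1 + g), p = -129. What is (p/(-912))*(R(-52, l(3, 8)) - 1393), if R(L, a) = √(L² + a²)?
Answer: -59899/304 + 43*√218/76 ≈ -188.68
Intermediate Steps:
l(u, g) = 4 - 4*g
(p/(-912))*(R(-52, l(3, 8)) - 1393) = (-129/(-912))*(√((-52)² + (4 - 4*8)²) - 1393) = (-129*(-1/912))*(√(2704 + (4 - 32)²) - 1393) = 43*(√(2704 + (-28)²) - 1393)/304 = 43*(√(2704 + 784) - 1393)/304 = 43*(√3488 - 1393)/304 = 43*(4*√218 - 1393)/304 = 43*(-1393 + 4*√218)/304 = -59899/304 + 43*√218/76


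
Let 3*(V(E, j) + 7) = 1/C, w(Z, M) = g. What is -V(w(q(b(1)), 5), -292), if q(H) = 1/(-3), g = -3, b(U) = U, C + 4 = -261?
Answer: 5566/795 ≈ 7.0013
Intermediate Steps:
C = -265 (C = -4 - 261 = -265)
q(H) = -1/3
w(Z, M) = -3
V(E, j) = -5566/795 (V(E, j) = -7 + (1/3)/(-265) = -7 + (1/3)*(-1/265) = -7 - 1/795 = -5566/795)
-V(w(q(b(1)), 5), -292) = -1*(-5566/795) = 5566/795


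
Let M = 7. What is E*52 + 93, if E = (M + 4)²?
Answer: 6385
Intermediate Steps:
E = 121 (E = (7 + 4)² = 11² = 121)
E*52 + 93 = 121*52 + 93 = 6292 + 93 = 6385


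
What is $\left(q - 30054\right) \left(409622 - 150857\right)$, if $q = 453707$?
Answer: $109626568545$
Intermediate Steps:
$\left(q - 30054\right) \left(409622 - 150857\right) = \left(453707 - 30054\right) \left(409622 - 150857\right) = 423653 \cdot 258765 = 109626568545$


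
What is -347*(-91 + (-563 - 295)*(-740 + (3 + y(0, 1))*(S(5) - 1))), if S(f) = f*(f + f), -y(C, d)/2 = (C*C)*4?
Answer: -176519941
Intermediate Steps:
y(C, d) = -8*C**2 (y(C, d) = -2*C*C*4 = -2*C**2*4 = -8*C**2)
S(f) = 2*f**2 (S(f) = f*(2*f) = 2*f**2)
-347*(-91 + (-563 - 295)*(-740 + (3 + y(0, 1))*(S(5) - 1))) = -347*(-91 + (-563 - 295)*(-740 + (3 - 8*0**2)*(2*5**2 - 1))) = -347*(-91 - 858*(-740 + (3 - 8*0)*(2*25 - 1))) = -347*(-91 - 858*(-740 + (3 + 0)*(50 - 1))) = -347*(-91 - 858*(-740 + 3*49)) = -347*(-91 - 858*(-740 + 147)) = -347*(-91 - 858*(-593)) = -347*(-91 + 508794) = -347*508703 = -176519941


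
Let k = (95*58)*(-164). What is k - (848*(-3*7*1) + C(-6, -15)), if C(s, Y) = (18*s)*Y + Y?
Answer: -887437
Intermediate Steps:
C(s, Y) = Y + 18*Y*s (C(s, Y) = 18*Y*s + Y = Y + 18*Y*s)
k = -903640 (k = 5510*(-164) = -903640)
k - (848*(-3*7*1) + C(-6, -15)) = -903640 - (848*(-3*7*1) - 15*(1 + 18*(-6))) = -903640 - (848*(-21*1) - 15*(1 - 108)) = -903640 - (848*(-21) - 15*(-107)) = -903640 - (-17808 + 1605) = -903640 - 1*(-16203) = -903640 + 16203 = -887437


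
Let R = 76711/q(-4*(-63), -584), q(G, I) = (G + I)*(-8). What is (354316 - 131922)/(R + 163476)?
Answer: 590678464/434268967 ≈ 1.3602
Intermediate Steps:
q(G, I) = -8*G - 8*I
R = 76711/2656 (R = 76711/(-(-32)*(-63) - 8*(-584)) = 76711/(-8*252 + 4672) = 76711/(-2016 + 4672) = 76711/2656 ≈ 28.882)
(354316 - 131922)/(R + 163476) = (354316 - 131922)/(76711/2656 + 163476) = 222394/(434268967/2656) = 222394*(2656/434268967) = 590678464/434268967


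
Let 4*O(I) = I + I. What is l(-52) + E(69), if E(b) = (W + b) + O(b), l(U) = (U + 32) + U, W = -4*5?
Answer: 23/2 ≈ 11.500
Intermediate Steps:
W = -20
O(I) = I/2 (O(I) = (I + I)/4 = (2*I)/4 = I/2)
l(U) = 32 + 2*U (l(U) = (32 + U) + U = 32 + 2*U)
E(b) = -20 + 3*b/2 (E(b) = (-20 + b) + b/2 = -20 + 3*b/2)
l(-52) + E(69) = (32 + 2*(-52)) + (-20 + (3/2)*69) = (32 - 104) + (-20 + 207/2) = -72 + 167/2 = 23/2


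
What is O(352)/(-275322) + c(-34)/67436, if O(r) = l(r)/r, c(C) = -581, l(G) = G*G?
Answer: -91849777/9283307196 ≈ -0.0098941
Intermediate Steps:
l(G) = G²
O(r) = r (O(r) = r²/r = r)
O(352)/(-275322) + c(-34)/67436 = 352/(-275322) - 581/67436 = 352*(-1/275322) - 581*1/67436 = -176/137661 - 581/67436 = -91849777/9283307196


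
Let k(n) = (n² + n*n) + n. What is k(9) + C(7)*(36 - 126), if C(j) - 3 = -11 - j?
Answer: 1521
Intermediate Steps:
C(j) = -8 - j (C(j) = 3 + (-11 - j) = -8 - j)
k(n) = n + 2*n² (k(n) = (n² + n²) + n = 2*n² + n = n + 2*n²)
k(9) + C(7)*(36 - 126) = 9*(1 + 2*9) + (-8 - 1*7)*(36 - 126) = 9*(1 + 18) + (-8 - 7)*(-90) = 9*19 - 15*(-90) = 171 + 1350 = 1521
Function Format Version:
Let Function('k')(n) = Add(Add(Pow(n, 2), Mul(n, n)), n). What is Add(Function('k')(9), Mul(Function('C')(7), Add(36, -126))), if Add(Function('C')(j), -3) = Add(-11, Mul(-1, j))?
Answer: 1521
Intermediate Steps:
Function('C')(j) = Add(-8, Mul(-1, j)) (Function('C')(j) = Add(3, Add(-11, Mul(-1, j))) = Add(-8, Mul(-1, j)))
Function('k')(n) = Add(n, Mul(2, Pow(n, 2))) (Function('k')(n) = Add(Add(Pow(n, 2), Pow(n, 2)), n) = Add(Mul(2, Pow(n, 2)), n) = Add(n, Mul(2, Pow(n, 2))))
Add(Function('k')(9), Mul(Function('C')(7), Add(36, -126))) = Add(Mul(9, Add(1, Mul(2, 9))), Mul(Add(-8, Mul(-1, 7)), Add(36, -126))) = Add(Mul(9, Add(1, 18)), Mul(Add(-8, -7), -90)) = Add(Mul(9, 19), Mul(-15, -90)) = Add(171, 1350) = 1521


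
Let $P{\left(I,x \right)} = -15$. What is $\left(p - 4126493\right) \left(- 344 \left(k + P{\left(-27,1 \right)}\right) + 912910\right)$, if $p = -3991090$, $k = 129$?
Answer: $-7092283561602$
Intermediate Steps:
$\left(p - 4126493\right) \left(- 344 \left(k + P{\left(-27,1 \right)}\right) + 912910\right) = \left(-3991090 - 4126493\right) \left(- 344 \left(129 - 15\right) + 912910\right) = - 8117583 \left(\left(-344\right) 114 + 912910\right) = - 8117583 \left(-39216 + 912910\right) = \left(-8117583\right) 873694 = -7092283561602$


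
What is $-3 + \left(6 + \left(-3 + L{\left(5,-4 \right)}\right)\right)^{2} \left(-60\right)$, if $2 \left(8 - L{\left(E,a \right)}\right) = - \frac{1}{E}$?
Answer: $- \frac{36978}{5} \approx -7395.6$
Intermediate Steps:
$L{\left(E,a \right)} = 8 + \frac{1}{2 E}$ ($L{\left(E,a \right)} = 8 - \frac{\left(-1\right) \frac{1}{E}}{2} = 8 + \frac{1}{2 E}$)
$-3 + \left(6 + \left(-3 + L{\left(5,-4 \right)}\right)\right)^{2} \left(-60\right) = -3 + \left(6 + \left(-3 + \left(8 + \frac{1}{2 \cdot 5}\right)\right)\right)^{2} \left(-60\right) = -3 + \left(6 + \left(-3 + \left(8 + \frac{1}{2} \cdot \frac{1}{5}\right)\right)\right)^{2} \left(-60\right) = -3 + \left(6 + \left(-3 + \left(8 + \frac{1}{10}\right)\right)\right)^{2} \left(-60\right) = -3 + \left(6 + \left(-3 + \frac{81}{10}\right)\right)^{2} \left(-60\right) = -3 + \left(6 + \frac{51}{10}\right)^{2} \left(-60\right) = -3 + \left(\frac{111}{10}\right)^{2} \left(-60\right) = -3 + \frac{12321}{100} \left(-60\right) = -3 - \frac{36963}{5} = - \frac{36978}{5}$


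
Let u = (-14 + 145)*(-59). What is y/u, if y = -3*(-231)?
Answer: -693/7729 ≈ -0.089662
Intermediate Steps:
u = -7729 (u = 131*(-59) = -7729)
y = 693
y/u = 693/(-7729) = 693*(-1/7729) = -693/7729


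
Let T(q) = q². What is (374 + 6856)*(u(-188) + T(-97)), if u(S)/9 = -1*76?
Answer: 63081750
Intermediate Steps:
u(S) = -684 (u(S) = 9*(-1*76) = 9*(-76) = -684)
(374 + 6856)*(u(-188) + T(-97)) = (374 + 6856)*(-684 + (-97)²) = 7230*(-684 + 9409) = 7230*8725 = 63081750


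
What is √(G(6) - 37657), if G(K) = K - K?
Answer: I*√37657 ≈ 194.05*I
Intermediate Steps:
G(K) = 0
√(G(6) - 37657) = √(0 - 37657) = √(-37657) = I*√37657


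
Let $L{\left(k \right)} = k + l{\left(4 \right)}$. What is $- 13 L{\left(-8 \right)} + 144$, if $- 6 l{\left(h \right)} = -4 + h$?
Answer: $248$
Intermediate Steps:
$l{\left(h \right)} = \frac{2}{3} - \frac{h}{6}$ ($l{\left(h \right)} = - \frac{-4 + h}{6} = \frac{2}{3} - \frac{h}{6}$)
$L{\left(k \right)} = k$ ($L{\left(k \right)} = k + \left(\frac{2}{3} - \frac{2}{3}\right) = k + 0 = k$)
$- 13 L{\left(-8 \right)} + 144 = \left(-13\right) \left(-8\right) + 144 = 104 + 144 = 248$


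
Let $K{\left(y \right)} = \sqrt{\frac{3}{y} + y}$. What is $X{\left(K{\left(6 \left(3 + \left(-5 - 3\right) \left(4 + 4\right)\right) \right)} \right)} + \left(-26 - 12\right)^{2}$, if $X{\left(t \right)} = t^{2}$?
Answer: $\frac{131515}{122} \approx 1078.0$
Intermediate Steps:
$K{\left(y \right)} = \sqrt{y + \frac{3}{y}}$
$X{\left(K{\left(6 \left(3 + \left(-5 - 3\right) \left(4 + 4\right)\right) \right)} \right)} + \left(-26 - 12\right)^{2} = \left(\sqrt{6 \left(3 + \left(-5 - 3\right) \left(4 + 4\right)\right) + \frac{3}{6 \left(3 + \left(-5 - 3\right) \left(4 + 4\right)\right)}}\right)^{2} + \left(-26 - 12\right)^{2} = \left(\sqrt{6 \left(3 - 64\right) + \frac{3}{6 \left(3 - 64\right)}}\right)^{2} + \left(-38\right)^{2} = \left(\sqrt{6 \left(3 - 64\right) + \frac{3}{6 \left(3 - 64\right)}}\right)^{2} + 1444 = \left(\sqrt{6 \left(-61\right) + \frac{3}{6 \left(-61\right)}}\right)^{2} + 1444 = \left(\sqrt{-366 + \frac{3}{-366}}\right)^{2} + 1444 = \left(\sqrt{-366 + 3 \left(- \frac{1}{366}\right)}\right)^{2} + 1444 = \left(\sqrt{-366 - \frac{1}{122}}\right)^{2} + 1444 = \left(\sqrt{- \frac{44653}{122}}\right)^{2} + 1444 = \left(\frac{i \sqrt{5447666}}{122}\right)^{2} + 1444 = - \frac{44653}{122} + 1444 = \frac{131515}{122}$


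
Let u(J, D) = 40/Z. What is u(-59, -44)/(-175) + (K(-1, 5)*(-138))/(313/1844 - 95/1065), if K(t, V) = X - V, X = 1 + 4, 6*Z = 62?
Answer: -24/1085 ≈ -0.022120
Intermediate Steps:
Z = 31/3 (Z = (1/6)*62 = 31/3 ≈ 10.333)
X = 5
K(t, V) = 5 - V
u(J, D) = 120/31 (u(J, D) = 40/(31/3) = 40*(3/31) = 120/31)
u(-59, -44)/(-175) + (K(-1, 5)*(-138))/(313/1844 - 95/1065) = (120/31)/(-175) + ((5 - 1*5)*(-138))/(313/1844 - 95/1065) = (120/31)*(-1/175) + ((5 - 5)*(-138))/(313*(1/1844) - 95*1/1065) = -24/1085 + (0*(-138))/(313/1844 - 19/213) = -24/1085 + 0/(31633/392772) = -24/1085 + 0*(392772/31633) = -24/1085 + 0 = -24/1085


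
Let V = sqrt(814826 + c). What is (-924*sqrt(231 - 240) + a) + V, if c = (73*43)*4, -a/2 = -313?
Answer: 626 + sqrt(827382) - 2772*I ≈ 1535.6 - 2772.0*I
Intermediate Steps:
a = 626 (a = -2*(-313) = 626)
c = 12556 (c = 3139*4 = 12556)
V = sqrt(827382) (V = sqrt(814826 + 12556) = sqrt(827382) ≈ 909.61)
(-924*sqrt(231 - 240) + a) + V = (-924*sqrt(231 - 240) + 626) + sqrt(827382) = (-2772*I + 626) + sqrt(827382) = (626 - 2772*I) + sqrt(827382) = 626 + sqrt(827382) - 2772*I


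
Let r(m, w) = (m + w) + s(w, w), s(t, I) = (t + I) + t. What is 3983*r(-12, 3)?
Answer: 0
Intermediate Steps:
s(t, I) = I + 2*t (s(t, I) = (I + t) + t = I + 2*t)
r(m, w) = m + 4*w (r(m, w) = (m + w) + (w + 2*w) = (m + w) + 3*w = m + 4*w)
3983*r(-12, 3) = 3983*(-12 + 4*3) = 3983*(-12 + 12) = 3983*0 = 0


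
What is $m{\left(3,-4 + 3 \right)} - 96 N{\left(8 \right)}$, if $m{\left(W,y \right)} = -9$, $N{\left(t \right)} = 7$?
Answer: $-681$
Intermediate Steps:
$m{\left(3,-4 + 3 \right)} - 96 N{\left(8 \right)} = -9 - 672 = -681$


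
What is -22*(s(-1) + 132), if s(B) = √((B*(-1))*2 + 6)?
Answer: -2904 - 44*√2 ≈ -2966.2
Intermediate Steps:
s(B) = √(6 - 2*B) (s(B) = √(-B*2 + 6) = √(-2*B + 6) = √(6 - 2*B))
-22*(s(-1) + 132) = -22*(√(6 - 2*(-1)) + 132) = -22*(√(6 + 2) + 132) = -22*(√8 + 132) = -22*(2*√2 + 132) = -22*(132 + 2*√2) = -2904 - 44*√2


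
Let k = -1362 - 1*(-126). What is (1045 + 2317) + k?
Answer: 2126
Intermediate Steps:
k = -1236 (k = -1362 + 126 = -1236)
(1045 + 2317) + k = (1045 + 2317) - 1236 = 3362 - 1236 = 2126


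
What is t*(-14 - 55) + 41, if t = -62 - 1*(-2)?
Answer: 4181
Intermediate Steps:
t = -60 (t = -62 + 2 = -60)
t*(-14 - 55) + 41 = -60*(-14 - 55) + 41 = -60*(-69) + 41 = 4140 + 41 = 4181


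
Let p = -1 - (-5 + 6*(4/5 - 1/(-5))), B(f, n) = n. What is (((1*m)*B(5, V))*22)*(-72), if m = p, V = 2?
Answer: 6336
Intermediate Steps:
p = -2 (p = -1 - (-5 + 6*(4*(1/5) - 1*(-1/5))) = -1 - (-5 + 6*(4/5 + 1/5)) = -1 - (-5 + 6*1) = -1 - (-5 + 6) = -1 - 1*1 = -1 - 1 = -2)
m = -2
(((1*m)*B(5, V))*22)*(-72) = (((1*(-2))*2)*22)*(-72) = (-2*2*22)*(-72) = -4*22*(-72) = -88*(-72) = 6336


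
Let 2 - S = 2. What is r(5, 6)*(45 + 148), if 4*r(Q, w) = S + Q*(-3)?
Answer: -2895/4 ≈ -723.75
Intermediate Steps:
S = 0 (S = 2 - 1*2 = 2 - 2 = 0)
r(Q, w) = -3*Q/4 (r(Q, w) = (0 + Q*(-3))/4 = (0 - 3*Q)/4 = (-3*Q)/4 = -3*Q/4)
r(5, 6)*(45 + 148) = (-¾*5)*(45 + 148) = -15/4*193 = -2895/4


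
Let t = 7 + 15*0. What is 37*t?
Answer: 259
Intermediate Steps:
t = 7 (t = 7 + 0 = 7)
37*t = 37*7 = 259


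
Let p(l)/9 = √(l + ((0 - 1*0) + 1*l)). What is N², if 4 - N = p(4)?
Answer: 664 - 144*√2 ≈ 460.35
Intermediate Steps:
p(l) = 9*√2*√l (p(l) = 9*√(l + ((0 - 1*0) + 1*l)) = 9*√(l + ((0 + 0) + l)) = 9*√(l + (0 + l)) = 9*√(l + l) = 9*√(2*l) = 9*(√2*√l) = 9*√2*√l)
N = 4 - 18*√2 (N = 4 - 9*√2*√4 = 4 - 9*√2*2 = 4 - 18*√2 ≈ -21.456)
N² = (4 - 18*√2)²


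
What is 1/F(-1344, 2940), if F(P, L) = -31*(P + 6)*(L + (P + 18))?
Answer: 1/66945492 ≈ 1.4938e-8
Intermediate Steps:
F(P, L) = -31*(6 + P)*(18 + L + P) (F(P, L) = -31*(6 + P)*(L + (18 + P)) = -31*(6 + P)*(18 + L + P))
1/F(-1344, 2940) = 1/(-3348 - 744*(-1344) - 186*2940 - 31*(-1344)² - 31*2940*(-1344)) = 1/(-3348 + 999936 - 546840 - 31*1806336 + 122492160) = 1/(-3348 + 999936 - 546840 - 55996416 + 122492160) = 1/66945492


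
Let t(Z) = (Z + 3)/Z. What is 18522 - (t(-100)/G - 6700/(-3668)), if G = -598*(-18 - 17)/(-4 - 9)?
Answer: 390608989707/21091000 ≈ 18520.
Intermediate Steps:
t(Z) = (3 + Z)/Z
G = -1610 (G = -(-20930)/(-13) = -(-20930)*(-1)/13 = -598*35/13 = -1610)
18522 - (t(-100)/G - 6700/(-3668)) = 18522 - (((3 - 100)/(-100))/(-1610) - 6700/(-3668)) = 18522 - (-1/100*(-97)*(-1/1610) - 6700*(-1/3668)) = 18522 - ((97/100)*(-1/1610) + 1675/917) = 18522 - (-97/161000 + 1675/917) = 18522 - 1*38512293/21091000 = 18522 - 38512293/21091000 = 390608989707/21091000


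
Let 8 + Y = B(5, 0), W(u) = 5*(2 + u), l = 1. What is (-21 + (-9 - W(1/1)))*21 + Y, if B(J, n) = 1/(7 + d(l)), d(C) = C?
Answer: -7623/8 ≈ -952.88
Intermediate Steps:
W(u) = 10 + 5*u
B(J, n) = ⅛ (B(J, n) = 1/(7 + 1) = 1/8 = ⅛)
Y = -63/8 (Y = -8 + ⅛ = -63/8 ≈ -7.8750)
(-21 + (-9 - W(1/1)))*21 + Y = (-21 + (-9 - (10 + 5/1)))*21 - 63/8 = (-21 + (-9 - (10 + 5*1)))*21 - 63/8 = (-21 + (-9 - (10 + 5)))*21 - 63/8 = (-21 + (-9 - 1*15))*21 - 63/8 = (-21 + (-9 - 15))*21 - 63/8 = (-21 - 24)*21 - 63/8 = -45*21 - 63/8 = -945 - 63/8 = -7623/8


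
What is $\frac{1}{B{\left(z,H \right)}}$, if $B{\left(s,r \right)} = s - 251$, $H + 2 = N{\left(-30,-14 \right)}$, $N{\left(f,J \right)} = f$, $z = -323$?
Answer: $- \frac{1}{574} \approx -0.0017422$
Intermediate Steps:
$H = -32$ ($H = -2 - 30 = -32$)
$B{\left(s,r \right)} = -251 + s$
$\frac{1}{B{\left(z,H \right)}} = \frac{1}{-251 - 323} = \frac{1}{-574} = - \frac{1}{574}$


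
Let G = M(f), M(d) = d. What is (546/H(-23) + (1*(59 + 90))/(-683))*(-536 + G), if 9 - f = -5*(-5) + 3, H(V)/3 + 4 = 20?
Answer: -33833355/5464 ≈ -6192.0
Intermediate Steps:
H(V) = 48 (H(V) = -12 + 3*20 = -12 + 60 = 48)
f = -19 (f = 9 - (-5*(-5) + 3) = 9 - (25 + 3) = 9 - 1*28 = 9 - 28 = -19)
G = -19
(546/H(-23) + (1*(59 + 90))/(-683))*(-536 + G) = (546/48 + (1*(59 + 90))/(-683))*(-536 - 19) = (546*(1/48) + (1*149)*(-1/683))*(-555) = (91/8 + 149*(-1/683))*(-555) = (91/8 - 149/683)*(-555) = (60961/5464)*(-555) = -33833355/5464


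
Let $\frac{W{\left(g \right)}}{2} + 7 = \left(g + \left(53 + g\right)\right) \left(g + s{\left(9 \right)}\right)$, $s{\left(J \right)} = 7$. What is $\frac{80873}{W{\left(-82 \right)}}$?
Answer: $\frac{80873}{16636} \approx 4.8613$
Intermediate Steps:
$W{\left(g \right)} = -14 + 2 \left(7 + g\right) \left(53 + 2 g\right)$ ($W{\left(g \right)} = -14 + 2 \left(g + \left(53 + g\right)\right) \left(g + 7\right) = -14 + 2 \left(53 + 2 g\right) \left(7 + g\right) = -14 + 2 \left(7 + g\right) \left(53 + 2 g\right)$)
$\frac{80873}{W{\left(-82 \right)}} = \frac{80873}{728 + 4 \left(-82\right)^{2} + 134 \left(-82\right)} = \frac{80873}{728 + 4 \cdot 6724 - 10988} = \frac{80873}{728 + 26896 - 10988} = \frac{80873}{16636}$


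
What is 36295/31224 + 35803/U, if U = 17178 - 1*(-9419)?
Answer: 2083250987/830464728 ≈ 2.5085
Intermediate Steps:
U = 26597 (U = 17178 + 9419 = 26597)
36295/31224 + 35803/U = 36295/31224 + 35803/26597 = 2083250987/830464728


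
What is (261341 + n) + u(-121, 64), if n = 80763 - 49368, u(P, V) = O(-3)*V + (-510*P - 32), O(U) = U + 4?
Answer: 354478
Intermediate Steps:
O(U) = 4 + U
u(P, V) = -32 + V - 510*P (u(P, V) = (4 - 3)*V + (-510*P - 32) = 1*V + (-32 - 510*P) = V + (-32 - 510*P) = -32 + V - 510*P)
n = 31395
(261341 + n) + u(-121, 64) = (261341 + 31395) + (-32 + 64 - 510*(-121)) = 292736 + (-32 + 64 + 61710) = 292736 + 61742 = 354478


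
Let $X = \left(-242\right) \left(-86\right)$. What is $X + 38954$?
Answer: $59766$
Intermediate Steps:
$X = 20812$
$X + 38954 = 20812 + 38954 = 59766$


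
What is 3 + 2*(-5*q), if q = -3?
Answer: 33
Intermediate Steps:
3 + 2*(-5*q) = 3 + 2*(-5*(-3)) = 3 + 2*15 = 3 + 30 = 33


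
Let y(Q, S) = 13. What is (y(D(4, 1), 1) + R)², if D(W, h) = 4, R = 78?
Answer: 8281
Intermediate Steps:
(y(D(4, 1), 1) + R)² = (13 + 78)² = 91² = 8281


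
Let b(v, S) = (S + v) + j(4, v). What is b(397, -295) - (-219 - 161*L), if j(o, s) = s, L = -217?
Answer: -34219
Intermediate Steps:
b(v, S) = S + 2*v (b(v, S) = (S + v) + v = S + 2*v)
b(397, -295) - (-219 - 161*L) = (-295 + 2*397) - (-219 - 161*(-217)) = (-295 + 794) - (-219 + 34937) = 499 - 1*34718 = 499 - 34718 = -34219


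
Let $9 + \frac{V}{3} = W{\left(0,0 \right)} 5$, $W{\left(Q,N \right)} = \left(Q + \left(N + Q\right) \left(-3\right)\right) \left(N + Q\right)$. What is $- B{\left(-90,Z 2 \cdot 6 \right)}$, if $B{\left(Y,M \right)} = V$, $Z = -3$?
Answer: $27$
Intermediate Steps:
$W{\left(Q,N \right)} = \left(N + Q\right) \left(- 3 N - 2 Q\right)$ ($W{\left(Q,N \right)} = \left(Q - \left(3 N + 3 Q\right)\right) \left(N + Q\right) = \left(- 3 N - 2 Q\right) \left(N + Q\right) = \left(N + Q\right) \left(- 3 N - 2 Q\right)$)
$V = -27$ ($V = -27 + 3 \left(- 3 \cdot 0^{2} - 2 \cdot 0^{2} - 0 \cdot 0\right) 5 = -27 + 3 \left(\left(-3\right) 0 - 0 + 0\right) 5 = -27 + 3 \left(0 + 0 + 0\right) 5 = -27 + 3 \cdot 0 \cdot 5 = -27 + 3 \cdot 0 = -27 + 0 = -27$)
$B{\left(Y,M \right)} = -27$
$- B{\left(-90,Z 2 \cdot 6 \right)} = \left(-1\right) \left(-27\right) = 27$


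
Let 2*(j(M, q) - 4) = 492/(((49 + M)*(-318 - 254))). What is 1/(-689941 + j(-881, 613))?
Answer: -237952/164171888901 ≈ -1.4494e-6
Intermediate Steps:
j(M, q) = 4 + 246/(-28028 - 572*M) (j(M, q) = 4 + (492/(((49 + M)*(-318 - 254))))/2 = 4 + (492/(((49 + M)*(-572))))/2 = 4 + (492/(-28028 - 572*M))/2 = 4 + 246/(-28028 - 572*M))
1/(-689941 + j(-881, 613)) = 1/(-689941 + (55933 + 1144*(-881))/(286*(49 - 881))) = 1/(-689941 + (1/286)*(55933 - 1007864)/(-832)) = 1/(-689941 + (1/286)*(-1/832)*(-951931)) = 1/(-689941 + 951931/237952) = 1/(-164171888901/237952) = -237952/164171888901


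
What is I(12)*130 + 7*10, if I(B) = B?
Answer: 1630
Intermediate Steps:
I(12)*130 + 7*10 = 12*130 + 7*10 = 1560 + 70 = 1630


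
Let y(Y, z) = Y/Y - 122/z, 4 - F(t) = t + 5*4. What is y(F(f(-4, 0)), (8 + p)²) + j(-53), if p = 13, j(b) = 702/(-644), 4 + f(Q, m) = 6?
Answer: -7439/20286 ≈ -0.36671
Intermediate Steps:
f(Q, m) = 2 (f(Q, m) = -4 + 6 = 2)
j(b) = -351/322 (j(b) = 702*(-1/644) = -351/322)
F(t) = -16 - t (F(t) = 4 - (t + 5*4) = 4 - (t + 20) = 4 - (20 + t) = 4 + (-20 - t) = -16 - t)
y(Y, z) = 1 - 122/z
y(F(f(-4, 0)), (8 + p)²) + j(-53) = (-122 + (8 + 13)²)/((8 + 13)²) - 351/322 = (-122 + 21²)/(21²) - 351/322 = (-122 + 441)/441 - 351/322 = (1/441)*319 - 351/322 = 319/441 - 351/322 = -7439/20286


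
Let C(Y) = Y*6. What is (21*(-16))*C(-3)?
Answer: 6048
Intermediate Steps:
C(Y) = 6*Y
(21*(-16))*C(-3) = (21*(-16))*(6*(-3)) = -336*(-18) = 6048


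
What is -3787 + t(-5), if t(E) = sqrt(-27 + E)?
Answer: -3787 + 4*I*sqrt(2) ≈ -3787.0 + 5.6569*I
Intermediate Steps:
-3787 + t(-5) = -3787 + sqrt(-27 - 5) = -3787 + sqrt(-32) = -3787 + 4*I*sqrt(2)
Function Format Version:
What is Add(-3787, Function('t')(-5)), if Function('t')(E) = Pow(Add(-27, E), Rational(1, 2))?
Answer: Add(-3787, Mul(4, I, Pow(2, Rational(1, 2)))) ≈ Add(-3787.0, Mul(5.6569, I))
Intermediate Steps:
Add(-3787, Function('t')(-5)) = Add(-3787, Pow(Add(-27, -5), Rational(1, 2))) = Add(-3787, Pow(-32, Rational(1, 2))) = Add(-3787, Mul(4, I, Pow(2, Rational(1, 2))))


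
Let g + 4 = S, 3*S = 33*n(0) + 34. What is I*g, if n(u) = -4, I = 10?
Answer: -1100/3 ≈ -366.67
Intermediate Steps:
S = -98/3 (S = (33*(-4) + 34)/3 = (-132 + 34)/3 = (⅓)*(-98) = -98/3 ≈ -32.667)
g = -110/3 (g = -4 - 98/3 = -110/3 ≈ -36.667)
I*g = 10*(-110/3) = -1100/3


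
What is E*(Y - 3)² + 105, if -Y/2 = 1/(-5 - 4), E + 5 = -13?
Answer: -305/9 ≈ -33.889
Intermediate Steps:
E = -18 (E = -5 - 13 = -18)
Y = 2/9 (Y = -2/(-5 - 4) = -2/(-9) = -2*(-⅑) = 2/9 ≈ 0.22222)
E*(Y - 3)² + 105 = -18*(2/9 - 3)² + 105 = -18*(-25/9)² + 105 = -18*625/81 + 105 = -1250/9 + 105 = -305/9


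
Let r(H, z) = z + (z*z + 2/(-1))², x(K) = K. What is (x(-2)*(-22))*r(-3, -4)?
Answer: 8448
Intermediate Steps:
r(H, z) = z + (-2 + z²)² (r(H, z) = z + (z² + 2*(-1))² = z + (z² - 2)² = z + (-2 + z²)²)
(x(-2)*(-22))*r(-3, -4) = (-2*(-22))*(-4 + (-2 + (-4)²)²) = 44*(-4 + (-2 + 16)²) = 44*(-4 + 14²) = 44*(-4 + 196) = 44*192 = 8448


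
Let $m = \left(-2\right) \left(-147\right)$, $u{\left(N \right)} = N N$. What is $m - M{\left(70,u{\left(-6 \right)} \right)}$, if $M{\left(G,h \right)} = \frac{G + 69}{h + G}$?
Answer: $\frac{31025}{106} \approx 292.69$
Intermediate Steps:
$u{\left(N \right)} = N^{2}$
$M{\left(G,h \right)} = \frac{69 + G}{G + h}$
$m = 294$
$m - M{\left(70,u{\left(-6 \right)} \right)} = 294 - \frac{69 + 70}{70 + \left(-6\right)^{2}} = 294 - \frac{1}{70 + 36} \cdot 139 = 294 - \frac{1}{106} \cdot 139 = 294 - \frac{139}{106} = \frac{31025}{106}$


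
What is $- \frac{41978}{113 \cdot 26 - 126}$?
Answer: $- \frac{20989}{1406} \approx -14.928$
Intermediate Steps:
$- \frac{41978}{113 \cdot 26 - 126} = - \frac{41978}{2938 - 126} = - \frac{41978}{2812} = \left(-41978\right) \frac{1}{2812} = - \frac{20989}{1406}$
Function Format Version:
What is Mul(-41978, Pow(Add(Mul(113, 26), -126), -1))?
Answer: Rational(-20989, 1406) ≈ -14.928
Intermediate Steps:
Mul(-41978, Pow(Add(Mul(113, 26), -126), -1)) = Mul(-41978, Pow(Add(2938, -126), -1)) = Mul(-41978, Pow(2812, -1)) = Mul(-41978, Rational(1, 2812)) = Rational(-20989, 1406)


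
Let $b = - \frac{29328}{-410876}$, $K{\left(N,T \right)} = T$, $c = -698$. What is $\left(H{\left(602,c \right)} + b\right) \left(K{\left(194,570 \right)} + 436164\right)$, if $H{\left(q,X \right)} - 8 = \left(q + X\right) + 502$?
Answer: $\frac{18575606348532}{102719} \approx 1.8084 \cdot 10^{8}$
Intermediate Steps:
$H{\left(q,X \right)} = 510 + X + q$ ($H{\left(q,X \right)} = 8 + \left(\left(q + X\right) + 502\right) = 8 + \left(\left(X + q\right) + 502\right) = 8 + \left(502 + X + q\right) = 510 + X + q$)
$b = \frac{7332}{102719}$ ($b = \left(-29328\right) \left(- \frac{1}{410876}\right) = \frac{7332}{102719} \approx 0.071379$)
$\left(H{\left(602,c \right)} + b\right) \left(K{\left(194,570 \right)} + 436164\right) = \left(\left(510 - 698 + 602\right) + \frac{7332}{102719}\right) \left(570 + 436164\right) = \left(414 + \frac{7332}{102719}\right) 436734 = \frac{42532998}{102719} \cdot 436734 = \frac{18575606348532}{102719}$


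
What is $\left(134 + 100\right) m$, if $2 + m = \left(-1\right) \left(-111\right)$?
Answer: $25506$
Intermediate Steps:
$m = 109$ ($m = -2 - -111 = -2 + 111 = 109$)
$\left(134 + 100\right) m = \left(134 + 100\right) 109 = 234 \cdot 109 = 25506$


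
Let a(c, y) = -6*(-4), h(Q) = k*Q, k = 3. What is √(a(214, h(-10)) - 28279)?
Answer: I*√28255 ≈ 168.09*I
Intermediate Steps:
h(Q) = 3*Q
a(c, y) = 24
√(a(214, h(-10)) - 28279) = √(24 - 28279) = √(-28255) = I*√28255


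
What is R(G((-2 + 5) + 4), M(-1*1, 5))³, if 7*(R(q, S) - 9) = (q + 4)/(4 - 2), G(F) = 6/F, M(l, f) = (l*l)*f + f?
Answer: 96071912/117649 ≈ 816.60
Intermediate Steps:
M(l, f) = f + f*l² (M(l, f) = l²*f + f = f*l² + f = f + f*l²)
R(q, S) = 65/7 + q/14 (R(q, S) = 9 + ((q + 4)/(4 - 2))/7 = 9 + ((4 + q)/2)/7 = 9 + ((4 + q)*(½))/7 = 9 + (2 + q/2)/7 = 9 + (2/7 + q/14) = 65/7 + q/14)
R(G((-2 + 5) + 4), M(-1*1, 5))³ = (65/7 + (6/((-2 + 5) + 4))/14)³ = (65/7 + (6/(3 + 4))/14)³ = (65/7 + (6/7)/14)³ = (65/7 + (6*(⅐))/14)³ = (65/7 + (1/14)*(6/7))³ = (65/7 + 3/49)³ = (458/49)³ = 96071912/117649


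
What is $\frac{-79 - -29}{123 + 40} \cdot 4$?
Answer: $- \frac{200}{163} \approx -1.227$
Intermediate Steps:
$\frac{-79 - -29}{123 + 40} \cdot 4 = \frac{-79 + 29}{163} \cdot 4 = \left(-50\right) \frac{1}{163} \cdot 4 = \left(- \frac{50}{163}\right) 4 = - \frac{200}{163}$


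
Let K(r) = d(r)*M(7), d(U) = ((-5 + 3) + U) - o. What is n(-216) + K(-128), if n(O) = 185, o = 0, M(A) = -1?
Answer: 315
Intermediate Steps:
d(U) = -2 + U (d(U) = ((-5 + 3) + U) - 1*0 = (-2 + U) + 0 = -2 + U)
K(r) = 2 - r (K(r) = (-2 + r)*(-1) = 2 - r)
n(-216) + K(-128) = 185 + (2 - 1*(-128)) = 185 + (2 + 128) = 185 + 130 = 315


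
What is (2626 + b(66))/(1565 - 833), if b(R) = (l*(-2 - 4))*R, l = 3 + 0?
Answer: 719/366 ≈ 1.9645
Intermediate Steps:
l = 3
b(R) = -18*R (b(R) = (3*(-2 - 4))*R = (3*(-6))*R = -18*R)
(2626 + b(66))/(1565 - 833) = (2626 - 18*66)/(1565 - 833) = (2626 - 1188)/732 = 1438*(1/732) = 719/366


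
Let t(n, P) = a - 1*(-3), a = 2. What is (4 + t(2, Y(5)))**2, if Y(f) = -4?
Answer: 81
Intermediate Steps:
t(n, P) = 5 (t(n, P) = 2 - 1*(-3) = 2 + 3 = 5)
(4 + t(2, Y(5)))**2 = (4 + 5)**2 = 9**2 = 81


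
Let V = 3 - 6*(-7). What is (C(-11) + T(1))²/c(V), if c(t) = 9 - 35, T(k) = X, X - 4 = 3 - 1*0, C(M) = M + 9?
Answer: -25/26 ≈ -0.96154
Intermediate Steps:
C(M) = 9 + M
X = 7 (X = 4 + (3 - 1*0) = 4 + (3 + 0) = 4 + 3 = 7)
T(k) = 7
V = 45 (V = 3 + 42 = 45)
c(t) = -26
(C(-11) + T(1))²/c(V) = ((9 - 11) + 7)²/(-26) = (-2 + 7)²*(-1/26) = 5²*(-1/26) = 25*(-1/26) = -25/26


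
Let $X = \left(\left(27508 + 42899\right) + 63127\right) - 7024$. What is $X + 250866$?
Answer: $377376$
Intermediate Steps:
$X = 126510$ ($X = \left(70407 + 63127\right) - 7024 = 133534 - 7024 = 126510$)
$X + 250866 = 126510 + 250866 = 377376$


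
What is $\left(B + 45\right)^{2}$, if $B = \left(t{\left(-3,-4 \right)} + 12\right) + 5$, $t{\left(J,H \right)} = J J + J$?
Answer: $4624$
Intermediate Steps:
$t{\left(J,H \right)} = J + J^{2}$ ($t{\left(J,H \right)} = J^{2} + J = J + J^{2}$)
$B = 23$ ($B = \left(- 3 \left(1 - 3\right) + 12\right) + 5 = \left(\left(-3\right) \left(-2\right) + 12\right) + 5 = \left(6 + 12\right) + 5 = 18 + 5 = 23$)
$\left(B + 45\right)^{2} = \left(23 + 45\right)^{2} = 68^{2} = 4624$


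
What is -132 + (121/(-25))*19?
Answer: -5599/25 ≈ -223.96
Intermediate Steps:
-132 + (121/(-25))*19 = -132 + (121*(-1/25))*19 = -132 - 121/25*19 = -132 - 2299/25 = -5599/25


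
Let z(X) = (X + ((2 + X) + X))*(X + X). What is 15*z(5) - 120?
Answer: 2430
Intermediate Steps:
z(X) = 2*X*(2 + 3*X) (z(X) = (X + (2 + 2*X))*(2*X) = (2 + 3*X)*(2*X) = 2*X*(2 + 3*X))
15*z(5) - 120 = 15*(2*5*(2 + 3*5)) - 120 = 15*(2*5*(2 + 15)) - 120 = 15*(2*5*17) - 120 = 15*170 - 120 = 2550 - 120 = 2430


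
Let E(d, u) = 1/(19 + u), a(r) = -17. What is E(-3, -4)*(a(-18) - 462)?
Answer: -479/15 ≈ -31.933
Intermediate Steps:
E(-3, -4)*(a(-18) - 462) = (-17 - 462)/(19 - 4) = -479/15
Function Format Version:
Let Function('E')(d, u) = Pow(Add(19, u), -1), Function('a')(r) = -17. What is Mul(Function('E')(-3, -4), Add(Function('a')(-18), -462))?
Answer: Rational(-479, 15) ≈ -31.933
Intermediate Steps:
Mul(Function('E')(-3, -4), Add(Function('a')(-18), -462)) = Mul(Pow(Add(19, -4), -1), Add(-17, -462)) = Mul(Pow(15, -1), -479) = Mul(Rational(1, 15), -479) = Rational(-479, 15)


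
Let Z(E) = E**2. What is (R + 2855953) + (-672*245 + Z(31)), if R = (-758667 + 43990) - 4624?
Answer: 1972973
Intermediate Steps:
R = -719301 (R = -714677 - 4624 = -719301)
(R + 2855953) + (-672*245 + Z(31)) = (-719301 + 2855953) + (-672*245 + 31**2) = 2136652 + (-164640 + 961) = 2136652 - 163679 = 1972973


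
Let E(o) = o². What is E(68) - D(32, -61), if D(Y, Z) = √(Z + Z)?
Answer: 4624 - I*√122 ≈ 4624.0 - 11.045*I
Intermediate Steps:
D(Y, Z) = √2*√Z (D(Y, Z) = √(2*Z) = √2*√Z)
E(68) - D(32, -61) = 68² - √2*√(-61) = 4624 - √2*I*√61 = 4624 - I*√122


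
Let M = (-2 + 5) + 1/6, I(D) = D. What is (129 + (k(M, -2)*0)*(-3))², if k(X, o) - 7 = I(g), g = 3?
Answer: 16641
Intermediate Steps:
M = 19/6 (M = 3 + ⅙ = 19/6 ≈ 3.1667)
k(X, o) = 10 (k(X, o) = 7 + 3 = 10)
(129 + (k(M, -2)*0)*(-3))² = (129 + (10*0)*(-3))² = (129 + 0*(-3))² = (129 + 0)² = 129² = 16641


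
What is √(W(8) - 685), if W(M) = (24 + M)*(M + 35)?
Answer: √691 ≈ 26.287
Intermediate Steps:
W(M) = (24 + M)*(35 + M)
√(W(8) - 685) = √((840 + 8² + 59*8) - 685) = √((840 + 64 + 472) - 685) = √(1376 - 685) = √691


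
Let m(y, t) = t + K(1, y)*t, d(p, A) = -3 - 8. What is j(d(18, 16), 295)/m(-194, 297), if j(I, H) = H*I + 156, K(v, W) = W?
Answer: 3089/57321 ≈ 0.053890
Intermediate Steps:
d(p, A) = -11
j(I, H) = 156 + H*I
m(y, t) = t + t*y (m(y, t) = t + y*t = t + t*y)
j(d(18, 16), 295)/m(-194, 297) = (156 + 295*(-11))/((297*(1 - 194))) = (156 - 3245)/((297*(-193))) = -3089/(-57321) = -3089*(-1/57321) = 3089/57321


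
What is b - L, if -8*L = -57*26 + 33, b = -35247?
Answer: -283425/8 ≈ -35428.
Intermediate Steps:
L = 1449/8 (L = -(-57*26 + 33)/8 = -(-1482 + 33)/8 = -⅛*(-1449) = 1449/8 ≈ 181.13)
b - L = -35247 - 1*1449/8 = -35247 - 1449/8 = -283425/8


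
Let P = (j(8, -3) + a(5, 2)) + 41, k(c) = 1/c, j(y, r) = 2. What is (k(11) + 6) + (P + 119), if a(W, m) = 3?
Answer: 1882/11 ≈ 171.09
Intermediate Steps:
P = 46 (P = (2 + 3) + 41 = 5 + 41 = 46)
(k(11) + 6) + (P + 119) = (1/11 + 6) + (46 + 119) = (1/11 + 6) + 165 = 67/11 + 165 = 1882/11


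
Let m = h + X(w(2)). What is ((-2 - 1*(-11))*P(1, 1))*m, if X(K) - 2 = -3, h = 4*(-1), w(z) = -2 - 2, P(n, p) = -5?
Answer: 225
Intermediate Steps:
w(z) = -4
h = -4
X(K) = -1 (X(K) = 2 - 3 = -1)
m = -5 (m = -4 - 1 = -5)
((-2 - 1*(-11))*P(1, 1))*m = ((-2 - 1*(-11))*(-5))*(-5) = ((-2 + 11)*(-5))*(-5) = (9*(-5))*(-5) = -45*(-5) = 225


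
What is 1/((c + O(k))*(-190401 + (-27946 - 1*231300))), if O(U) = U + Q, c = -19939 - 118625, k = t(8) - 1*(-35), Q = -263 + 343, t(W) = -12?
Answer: 1/62258573267 ≈ 1.6062e-11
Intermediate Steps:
Q = 80
k = 23 (k = -12 - 1*(-35) = -12 + 35 = 23)
c = -138564
O(U) = 80 + U (O(U) = U + 80 = 80 + U)
1/((c + O(k))*(-190401 + (-27946 - 1*231300))) = 1/((-138564 + (80 + 23))*(-190401 + (-27946 - 1*231300))) = 1/((-138564 + 103)*(-190401 + (-27946 - 231300))) = 1/(-138461*(-190401 - 259246)) = 1/(-138461*(-449647)) = 1/62258573267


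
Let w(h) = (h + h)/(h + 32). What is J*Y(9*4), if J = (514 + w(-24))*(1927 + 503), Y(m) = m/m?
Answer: 1234440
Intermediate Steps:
Y(m) = 1
w(h) = 2*h/(32 + h) (w(h) = (2*h)/(32 + h) = 2*h/(32 + h))
J = 1234440 (J = (514 + 2*(-24)/(32 - 24))*(1927 + 503) = (514 + 2*(-24)/8)*2430 = (514 + 2*(-24)*(⅛))*2430 = (514 - 6)*2430 = 508*2430 = 1234440)
J*Y(9*4) = 1234440*1 = 1234440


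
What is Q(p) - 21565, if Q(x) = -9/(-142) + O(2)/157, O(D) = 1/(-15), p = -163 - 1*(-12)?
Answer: -7211530597/334410 ≈ -21565.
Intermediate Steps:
p = -151 (p = -163 + 12 = -151)
O(D) = -1/15
Q(x) = 21053/334410 (Q(x) = -9/(-142) - 1/15/157 = -9*(-1/142) - 1/15*1/157 = 9/142 - 1/2355 = 21053/334410)
Q(p) - 21565 = 21053/334410 - 21565 = -7211530597/334410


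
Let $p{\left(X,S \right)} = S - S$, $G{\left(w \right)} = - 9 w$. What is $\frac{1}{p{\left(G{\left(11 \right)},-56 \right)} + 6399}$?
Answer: $\frac{1}{6399} \approx 0.00015627$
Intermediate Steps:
$p{\left(X,S \right)} = 0$
$\frac{1}{p{\left(G{\left(11 \right)},-56 \right)} + 6399} = \frac{1}{0 + 6399} = \frac{1}{6399}$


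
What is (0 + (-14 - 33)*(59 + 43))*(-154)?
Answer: 738276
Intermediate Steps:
(0 + (-14 - 33)*(59 + 43))*(-154) = (0 - 47*102)*(-154) = (0 - 4794)*(-154) = -4794*(-154) = 738276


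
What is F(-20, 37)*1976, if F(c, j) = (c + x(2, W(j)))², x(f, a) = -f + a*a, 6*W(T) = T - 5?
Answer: 6647264/81 ≈ 82065.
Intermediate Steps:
W(T) = -⅚ + T/6 (W(T) = (T - 5)/6 = (-5 + T)/6 = -⅚ + T/6)
x(f, a) = a² - f (x(f, a) = -f + a² = a² - f)
F(c, j) = (-2 + c + (-⅚ + j/6)²)² (F(c, j) = (c + ((-⅚ + j/6)² - 1*2))² = (c + ((-⅚ + j/6)² - 2))² = (c + (-2 + (-⅚ + j/6)²))² = (-2 + c + (-⅚ + j/6)²)²)
F(-20, 37)*1976 = ((-72 + (-5 + 37)² + 36*(-20))²/1296)*1976 = ((-72 + 32² - 720)²/1296)*1976 = ((-72 + 1024 - 720)²/1296)*1976 = ((1/1296)*232²)*1976 = ((1/1296)*53824)*1976 = (3364/81)*1976 = 6647264/81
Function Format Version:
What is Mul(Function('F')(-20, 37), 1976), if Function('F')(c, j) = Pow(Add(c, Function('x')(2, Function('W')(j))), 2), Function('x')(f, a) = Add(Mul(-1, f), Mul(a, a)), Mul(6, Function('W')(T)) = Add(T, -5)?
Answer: Rational(6647264, 81) ≈ 82065.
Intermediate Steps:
Function('W')(T) = Add(Rational(-5, 6), Mul(Rational(1, 6), T)) (Function('W')(T) = Mul(Rational(1, 6), Add(T, -5)) = Mul(Rational(1, 6), Add(-5, T)) = Add(Rational(-5, 6), Mul(Rational(1, 6), T)))
Function('x')(f, a) = Add(Pow(a, 2), Mul(-1, f)) (Function('x')(f, a) = Add(Mul(-1, f), Pow(a, 2)) = Add(Pow(a, 2), Mul(-1, f)))
Function('F')(c, j) = Pow(Add(-2, c, Pow(Add(Rational(-5, 6), Mul(Rational(1, 6), j)), 2)), 2) (Function('F')(c, j) = Pow(Add(c, Add(Pow(Add(Rational(-5, 6), Mul(Rational(1, 6), j)), 2), Mul(-1, 2))), 2) = Pow(Add(c, Add(Pow(Add(Rational(-5, 6), Mul(Rational(1, 6), j)), 2), -2)), 2) = Pow(Add(c, Add(-2, Pow(Add(Rational(-5, 6), Mul(Rational(1, 6), j)), 2))), 2) = Pow(Add(-2, c, Pow(Add(Rational(-5, 6), Mul(Rational(1, 6), j)), 2)), 2))
Mul(Function('F')(-20, 37), 1976) = Mul(Mul(Rational(1, 1296), Pow(Add(-72, Pow(Add(-5, 37), 2), Mul(36, -20)), 2)), 1976) = Mul(Mul(Rational(1, 1296), Pow(Add(-72, Pow(32, 2), -720), 2)), 1976) = Mul(Mul(Rational(1, 1296), Pow(Add(-72, 1024, -720), 2)), 1976) = Mul(Mul(Rational(1, 1296), Pow(232, 2)), 1976) = Mul(Mul(Rational(1, 1296), 53824), 1976) = Mul(Rational(3364, 81), 1976) = Rational(6647264, 81)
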